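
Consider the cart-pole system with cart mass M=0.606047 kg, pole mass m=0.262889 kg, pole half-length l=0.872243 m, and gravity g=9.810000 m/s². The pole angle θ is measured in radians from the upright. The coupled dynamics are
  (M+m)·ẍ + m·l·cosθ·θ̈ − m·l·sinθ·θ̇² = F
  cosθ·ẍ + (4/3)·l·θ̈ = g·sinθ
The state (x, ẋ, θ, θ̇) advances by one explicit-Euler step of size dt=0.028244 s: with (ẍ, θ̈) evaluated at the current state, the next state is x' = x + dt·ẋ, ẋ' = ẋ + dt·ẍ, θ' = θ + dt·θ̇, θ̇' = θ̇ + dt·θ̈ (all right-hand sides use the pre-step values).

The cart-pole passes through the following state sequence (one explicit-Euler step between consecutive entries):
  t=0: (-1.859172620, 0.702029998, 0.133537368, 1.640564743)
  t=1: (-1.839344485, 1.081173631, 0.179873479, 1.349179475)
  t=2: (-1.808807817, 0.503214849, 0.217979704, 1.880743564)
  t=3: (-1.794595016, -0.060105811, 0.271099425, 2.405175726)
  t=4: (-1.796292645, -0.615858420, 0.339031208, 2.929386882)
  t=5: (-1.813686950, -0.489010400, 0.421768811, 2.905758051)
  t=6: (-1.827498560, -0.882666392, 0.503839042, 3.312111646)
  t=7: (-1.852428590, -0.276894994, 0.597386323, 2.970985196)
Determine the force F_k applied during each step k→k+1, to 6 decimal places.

step 0→1:
  ẍ = (ẋ'−ẋ)/dt = (1.081173631−0.702029998)/0.028244 = 13.423865
  θ̈ = (θ̇'−θ̇)/dt = (1.349179475−1.640564743)/0.028244 = -10.316714
  sinθ=0.133141, cosθ=0.991097
  F = (M+m)·ẍ + m·l·cosθ·θ̈ − m·l·sinθ·θ̇² = 11.664479 + -2.344593 − 0.082169 = 9.237717
step 1→2:
  ẍ = (ẋ'−ẋ)/dt = (0.503214849−1.081173631)/0.028244 = -20.463064
  θ̈ = (θ̇'−θ̇)/dt = (1.880743564−1.349179475)/0.028244 = 18.820425
  sinθ=0.178905, cosθ=0.983866
  F = (M+m)·ẍ + m·l·cosθ·θ̈ − m·l·sinθ·θ̇² = -17.781093 + 4.245956 − 0.074674 = -13.609812
step 2→3:
  ẍ = (ẋ'−ẋ)/dt = (-0.060105811−0.503214849)/0.028244 = -19.944790
  θ̈ = (θ̇'−θ̇)/dt = (2.405175726−1.880743564)/0.028244 = 18.567914
  sinθ=0.216258, cosθ=0.976336
  F = (M+m)·ẍ + m·l·cosθ·θ̈ − m·l·sinθ·θ̇² = -17.330746 + 4.156928 − 0.175404 = -13.349223
step 3→4:
  ẍ = (ẋ'−ẋ)/dt = (-0.615858420−-0.060105811)/0.028244 = -19.676838
  θ̈ = (θ̇'−θ̇)/dt = (2.929386882−2.405175726)/0.028244 = 18.560089
  sinθ=0.267791, cosθ=0.963477
  F = (M+m)·ẍ + m·l·cosθ·θ̈ − m·l·sinθ·θ̇² = -17.097913 + 4.100448 − 0.355222 = -13.352686
step 4→5:
  ẍ = (ẋ'−ẋ)/dt = (-0.489010400−-0.615858420)/0.028244 = 4.491149
  θ̈ = (θ̇'−θ̇)/dt = (2.905758051−2.929386882)/0.028244 = -0.836596
  sinθ=0.332574, cosθ=0.943077
  F = (M+m)·ẍ + m·l·cosθ·θ̈ − m·l·sinθ·θ̇² = 3.902521 + -0.180914 − 0.654412 = 3.067195
step 5→6:
  ẍ = (ẋ'−ẋ)/dt = (-0.882666392−-0.489010400)/0.028244 = -13.937686
  θ̈ = (θ̇'−θ̇)/dt = (3.312111646−2.905758051)/0.028244 = 14.387254
  sinθ=0.409375, cosθ=0.912366
  F = (M+m)·ẍ + m·l·cosθ·θ̈ − m·l·sinθ·θ̇² = -12.110957 + 3.009934 − 0.792593 = -9.893615
step 6→7:
  ẍ = (ẋ'−ẋ)/dt = (-0.276894994−-0.882666392)/0.028244 = 21.447791
  θ̈ = (θ̇'−θ̇)/dt = (2.970985196−3.312111646)/0.028244 = -12.077838
  sinθ=0.482791, cosθ=0.875736
  F = (M+m)·ẍ + m·l·cosθ·θ̈ − m·l·sinθ·θ̇² = 18.636757 + -2.425337 − 1.214448 = 14.996972

F_0 = 9.237717 N
F_1 = -13.609812 N
F_2 = -13.349223 N
F_3 = -13.352686 N
F_4 = 3.067195 N
F_5 = -9.893615 N
F_6 = 14.996972 N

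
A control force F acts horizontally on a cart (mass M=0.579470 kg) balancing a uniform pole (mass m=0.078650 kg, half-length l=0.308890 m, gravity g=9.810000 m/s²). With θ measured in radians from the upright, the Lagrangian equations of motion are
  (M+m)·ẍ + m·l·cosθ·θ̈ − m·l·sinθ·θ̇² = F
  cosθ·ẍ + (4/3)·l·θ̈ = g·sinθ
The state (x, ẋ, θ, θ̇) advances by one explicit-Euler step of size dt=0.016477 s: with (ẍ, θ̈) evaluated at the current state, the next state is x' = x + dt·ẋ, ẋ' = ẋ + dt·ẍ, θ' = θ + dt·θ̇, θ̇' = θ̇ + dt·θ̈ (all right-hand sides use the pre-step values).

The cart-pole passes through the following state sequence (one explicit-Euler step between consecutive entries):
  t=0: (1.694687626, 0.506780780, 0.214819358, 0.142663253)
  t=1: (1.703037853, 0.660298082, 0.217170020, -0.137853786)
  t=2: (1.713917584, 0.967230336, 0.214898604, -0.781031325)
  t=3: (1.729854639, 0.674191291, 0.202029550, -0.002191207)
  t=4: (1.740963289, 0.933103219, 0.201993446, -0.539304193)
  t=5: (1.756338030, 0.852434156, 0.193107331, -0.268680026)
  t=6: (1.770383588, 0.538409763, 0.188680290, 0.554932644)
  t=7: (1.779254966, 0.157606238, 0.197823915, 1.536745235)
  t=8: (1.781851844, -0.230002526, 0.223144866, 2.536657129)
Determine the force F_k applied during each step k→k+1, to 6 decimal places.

step 0→1:
  ẍ = (ẋ'−ẋ)/dt = (0.660298082−0.506780780)/0.016477 = 9.317066
  θ̈ = (θ̇'−θ̇)/dt = (-0.137853786−0.142663253)/0.016477 = -17.024764
  sinθ=0.213171, cosθ=0.977015
  F = (M+m)·ẍ + m·l·cosθ·θ̈ − m·l·sinθ·θ̇² = 6.131748 + -0.404096 − 0.000105 = 5.727546
step 1→2:
  ẍ = (ẋ'−ẋ)/dt = (0.967230336−0.660298082)/0.016477 = 18.627921
  θ̈ = (θ̇'−θ̇)/dt = (-0.781031325−-0.137853786)/0.016477 = -39.034869
  sinθ=0.215467, cosθ=0.976511
  F = (M+m)·ẍ + m·l·cosθ·θ̈ − m·l·sinθ·θ̇² = 12.259407 + -0.926046 − 0.000099 = 11.333262
step 2→3:
  ẍ = (ẋ'−ẋ)/dt = (0.674191291−0.967230336)/0.016477 = -17.784733
  θ̈ = (θ̇'−θ̇)/dt = (-0.002191207−-0.781031325)/0.016477 = 47.268321
  sinθ=0.213248, cosθ=0.976998
  F = (M+m)·ẍ + m·l·cosθ·θ̈ − m·l·sinθ·θ̇² = -11.704488 + 1.121932 − 0.003160 = -10.585717
step 3→4:
  ẍ = (ẋ'−ẋ)/dt = (0.933103219−0.674191291)/0.016477 = 15.713536
  θ̈ = (θ̇'−θ̇)/dt = (-0.539304193−-0.002191207)/0.016477 = -32.597741
  sinθ=0.200658, cosθ=0.979661
  F = (M+m)·ẍ + m·l·cosθ·θ̈ − m·l·sinθ·θ̇² = 10.341392 + -0.775829 − 0.000000 = 9.565563
step 4→5:
  ẍ = (ẋ'−ẋ)/dt = (0.852434156−0.933103219)/0.016477 = -4.895859
  θ̈ = (θ̇'−θ̇)/dt = (-0.268680026−-0.539304193)/0.016477 = 16.424359
  sinθ=0.200623, cosθ=0.979669
  F = (M+m)·ẍ + m·l·cosθ·θ̈ − m·l·sinθ·θ̇² = -3.222062 + 0.390904 − 0.001418 = -2.832576
step 5→6:
  ẍ = (ẋ'−ẋ)/dt = (0.538409763−0.852434156)/0.016477 = -19.058348
  θ̈ = (θ̇'−θ̇)/dt = (0.554932644−-0.268680026)/0.016477 = 49.985596
  sinθ=0.191909, cosθ=0.981413
  F = (M+m)·ẍ + m·l·cosθ·θ̈ − m·l·sinθ·θ̇² = -12.542680 + 1.191788 − 0.000337 = -11.351228
step 6→7:
  ẍ = (ẋ'−ẋ)/dt = (0.157606238−0.538409763)/0.016477 = -23.111217
  θ̈ = (θ̇'−θ̇)/dt = (1.536745235−0.554932644)/0.016477 = 59.586854
  sinθ=0.187563, cosθ=0.982253
  F = (M+m)·ẍ + m·l·cosθ·θ̈ − m·l·sinθ·θ̇² = -15.209954 + 1.421923 − 0.001403 = -13.789434
step 7→8:
  ẍ = (ẋ'−ẋ)/dt = (-0.230002526−0.157606238)/0.016477 = -23.524232
  θ̈ = (θ̇'−θ̇)/dt = (2.536657129−1.536745235)/0.016477 = 60.685312
  sinθ=0.196536, cosθ=0.980497
  F = (M+m)·ẍ + m·l·cosθ·θ̈ − m·l·sinθ·θ̇² = -15.481767 + 1.445547 − 0.011276 = -14.047496

F_0 = 5.727546 N
F_1 = 11.333262 N
F_2 = -10.585717 N
F_3 = 9.565563 N
F_4 = -2.832576 N
F_5 = -11.351228 N
F_6 = -13.789434 N
F_7 = -14.047496 N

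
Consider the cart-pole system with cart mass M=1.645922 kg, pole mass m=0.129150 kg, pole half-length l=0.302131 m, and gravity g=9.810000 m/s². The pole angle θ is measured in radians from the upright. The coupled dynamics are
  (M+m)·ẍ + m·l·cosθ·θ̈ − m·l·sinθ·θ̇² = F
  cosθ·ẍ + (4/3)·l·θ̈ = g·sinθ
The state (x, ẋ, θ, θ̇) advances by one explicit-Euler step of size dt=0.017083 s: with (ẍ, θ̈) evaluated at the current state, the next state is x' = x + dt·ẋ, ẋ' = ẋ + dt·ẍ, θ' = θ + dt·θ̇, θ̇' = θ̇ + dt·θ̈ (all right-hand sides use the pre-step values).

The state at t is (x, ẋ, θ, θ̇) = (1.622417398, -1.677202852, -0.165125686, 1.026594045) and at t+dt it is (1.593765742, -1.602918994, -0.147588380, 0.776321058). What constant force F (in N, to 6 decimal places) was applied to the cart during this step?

F = 7.161611 N

ẍ = (ẋ'−ẋ)/dt = (-1.602918994−-1.677202852)/0.017083 = 4.348408
θ̈ = (θ̇'−θ̇)/dt = (0.776321058−1.026594045)/0.017083 = -14.650412
sinθ=-0.164376, cosθ=0.986398
F = (M+m)·ẍ + m·l·cosθ·θ̈ − m·l·sinθ·θ̇² = 7.718738 + -0.563886 − -0.006760 = 7.161611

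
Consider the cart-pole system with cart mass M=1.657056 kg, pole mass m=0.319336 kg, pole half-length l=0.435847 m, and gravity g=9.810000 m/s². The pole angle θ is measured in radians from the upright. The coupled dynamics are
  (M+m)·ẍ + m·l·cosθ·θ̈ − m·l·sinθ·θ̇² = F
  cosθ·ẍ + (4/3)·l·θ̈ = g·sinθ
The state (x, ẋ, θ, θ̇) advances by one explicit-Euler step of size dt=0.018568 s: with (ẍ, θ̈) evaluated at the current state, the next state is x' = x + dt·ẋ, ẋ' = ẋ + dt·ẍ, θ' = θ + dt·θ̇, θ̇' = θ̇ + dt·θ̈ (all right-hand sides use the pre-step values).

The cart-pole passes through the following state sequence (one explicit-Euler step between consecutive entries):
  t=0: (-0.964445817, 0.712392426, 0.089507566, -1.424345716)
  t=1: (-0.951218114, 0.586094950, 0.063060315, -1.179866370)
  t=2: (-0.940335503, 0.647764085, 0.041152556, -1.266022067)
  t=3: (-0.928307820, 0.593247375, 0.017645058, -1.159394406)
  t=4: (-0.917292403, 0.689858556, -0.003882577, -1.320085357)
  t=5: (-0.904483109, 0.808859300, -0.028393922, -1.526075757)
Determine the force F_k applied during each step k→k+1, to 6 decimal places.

F_0 = -11.643212 N
F_1 = 5.907379 N
F_2 = -5.013397 N
F_3 = 9.075750 N
F_4 = 11.123424 N

step 0→1:
  ẍ = (ẋ'−ẋ)/dt = (0.586094950−0.712392426)/0.018568 = -6.801889
  θ̈ = (θ̇'−θ̇)/dt = (-1.179866370−-1.424345716)/0.018568 = 13.166703
  sinθ=0.089388, cosθ=0.995997
  F = (M+m)·ẍ + m·l·cosθ·θ̈ − m·l·sinθ·θ̇² = -13.443199 + 1.825227 − 0.025240 = -11.643212
step 1→2:
  ẍ = (ẋ'−ẋ)/dt = (0.647764085−0.586094950)/0.018568 = 3.321259
  θ̈ = (θ̇'−θ̇)/dt = (-1.266022067−-1.179866370)/0.018568 = -4.640010
  sinθ=0.063019, cosθ=0.998012
  F = (M+m)·ẍ + m·l·cosθ·θ̈ − m·l·sinθ·θ̇² = 6.564110 + -0.644520 − 0.012210 = 5.907379
step 2→3:
  ẍ = (ẋ'−ẋ)/dt = (0.593247375−0.647764085)/0.018568 = -2.936057
  θ̈ = (θ̇'−θ̇)/dt = (-1.159394406−-1.266022067)/0.018568 = 5.742550
  sinθ=0.041141, cosθ=0.999153
  F = (M+m)·ẍ + m·l·cosθ·θ̈ − m·l·sinθ·θ̇² = -5.802800 + 0.798581 − 0.009178 = -5.013397
step 3→4:
  ẍ = (ẋ'−ẋ)/dt = (0.689858556−0.593247375)/0.018568 = 5.203101
  θ̈ = (θ̇'−θ̇)/dt = (-1.320085357−-1.159394406)/0.018568 = -8.654187
  sinθ=0.017644, cosθ=0.999844
  F = (M+m)·ẍ + m·l·cosθ·θ̈ − m·l·sinθ·θ̇² = 10.283367 + -1.204316 − 0.003301 = 9.075750
step 4→5:
  ẍ = (ẋ'−ẋ)/dt = (0.808859300−0.689858556)/0.018568 = 6.408916
  θ̈ = (θ̇'−θ̇)/dt = (-1.526075757−-1.320085357)/0.018568 = -11.093839
  sinθ=-0.003883, cosθ=0.999992
  F = (M+m)·ẍ + m·l·cosθ·θ̈ − m·l·sinθ·θ̇² = 12.666529 + -1.544047 − -0.000942 = 11.123424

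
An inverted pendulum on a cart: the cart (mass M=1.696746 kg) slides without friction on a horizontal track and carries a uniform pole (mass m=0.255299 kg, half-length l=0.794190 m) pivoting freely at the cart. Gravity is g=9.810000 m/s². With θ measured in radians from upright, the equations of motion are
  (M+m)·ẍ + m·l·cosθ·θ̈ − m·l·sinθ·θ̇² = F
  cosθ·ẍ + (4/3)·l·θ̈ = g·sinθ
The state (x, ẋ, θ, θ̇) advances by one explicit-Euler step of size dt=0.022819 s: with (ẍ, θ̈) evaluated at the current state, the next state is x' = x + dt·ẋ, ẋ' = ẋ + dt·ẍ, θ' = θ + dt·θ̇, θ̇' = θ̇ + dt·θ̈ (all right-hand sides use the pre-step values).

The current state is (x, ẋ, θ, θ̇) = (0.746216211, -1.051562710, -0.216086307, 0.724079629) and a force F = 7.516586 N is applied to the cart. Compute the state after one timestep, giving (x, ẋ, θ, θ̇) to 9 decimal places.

sinθ=-0.214408599, cosθ=0.976744057
temp = (F + m·l·θ̇²·sinθ)/(M+m) = (7.516586 + -0.022792312)/1.952045 = 3.838945151
θ̈ = (g·sinθ − cosθ·temp)/(l·(4/3 − m·cos²θ/(M+m))) = -6.097993062
ẍ = temp − m·l·θ̈·cosθ/(M+m) = 4.457604252
Euler: x'=0.746216211+0.022819·-1.051562710=0.722220602, ẋ'=-1.051562710+0.022819·4.457604252=-0.949844639
       θ'=-0.216086307+0.022819·0.724079629=-0.199563534, θ̇'=0.724079629+0.022819·-6.097993062=0.584929525

(0.722220602, -0.949844639, -0.199563534, 0.584929525)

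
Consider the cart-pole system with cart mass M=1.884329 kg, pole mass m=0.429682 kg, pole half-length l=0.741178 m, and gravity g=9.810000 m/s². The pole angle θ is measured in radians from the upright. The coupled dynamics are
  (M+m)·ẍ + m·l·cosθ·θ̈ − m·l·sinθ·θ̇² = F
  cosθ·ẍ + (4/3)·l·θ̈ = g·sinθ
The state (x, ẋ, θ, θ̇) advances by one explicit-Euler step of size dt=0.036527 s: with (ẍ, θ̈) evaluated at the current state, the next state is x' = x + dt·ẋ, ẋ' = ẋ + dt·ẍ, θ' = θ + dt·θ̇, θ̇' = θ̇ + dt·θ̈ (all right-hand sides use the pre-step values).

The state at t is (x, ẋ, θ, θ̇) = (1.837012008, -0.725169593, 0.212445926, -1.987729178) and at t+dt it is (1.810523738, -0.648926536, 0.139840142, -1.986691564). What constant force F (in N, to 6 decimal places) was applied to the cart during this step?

ẍ = (ẋ'−ẋ)/dt = (-0.648926536−-0.725169593)/0.036527 = 2.087307
θ̈ = (θ̇'−θ̇)/dt = (-1.986691564−-1.987729178)/0.036527 = 0.028407
sinθ=0.210851, cosθ=0.977518
F = (M+m)·ẍ + m·l·cosθ·θ̈ − m·l·sinθ·θ̇² = 4.830051 + 0.008843 − 0.265314 = 4.573580

F = 4.573580 N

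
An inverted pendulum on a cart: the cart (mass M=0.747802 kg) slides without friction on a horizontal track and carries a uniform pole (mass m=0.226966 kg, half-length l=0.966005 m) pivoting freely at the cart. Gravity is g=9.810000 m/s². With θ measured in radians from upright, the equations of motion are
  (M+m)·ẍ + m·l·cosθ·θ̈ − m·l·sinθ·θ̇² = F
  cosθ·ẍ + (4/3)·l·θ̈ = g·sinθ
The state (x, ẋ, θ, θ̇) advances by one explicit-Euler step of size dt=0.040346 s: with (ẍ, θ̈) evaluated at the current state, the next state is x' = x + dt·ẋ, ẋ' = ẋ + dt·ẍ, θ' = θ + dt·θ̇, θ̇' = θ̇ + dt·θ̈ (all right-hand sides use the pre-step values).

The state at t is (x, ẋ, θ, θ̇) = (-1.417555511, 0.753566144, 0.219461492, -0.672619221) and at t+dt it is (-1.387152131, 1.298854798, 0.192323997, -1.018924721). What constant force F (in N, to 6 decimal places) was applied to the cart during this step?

ẍ = (ẋ'−ẋ)/dt = (1.298854798−0.753566144)/0.040346 = 13.515309
θ̈ = (θ̇'−θ̇)/dt = (-1.018924721−-0.672619221)/0.040346 = -8.583391
sinθ=0.217704, cosθ=0.976015
F = (M+m)·ẍ + m·l·cosθ·θ̈ − m·l·sinθ·θ̇² = 13.174291 + -1.836773 − 0.021595 = 11.315923

F = 11.315923 N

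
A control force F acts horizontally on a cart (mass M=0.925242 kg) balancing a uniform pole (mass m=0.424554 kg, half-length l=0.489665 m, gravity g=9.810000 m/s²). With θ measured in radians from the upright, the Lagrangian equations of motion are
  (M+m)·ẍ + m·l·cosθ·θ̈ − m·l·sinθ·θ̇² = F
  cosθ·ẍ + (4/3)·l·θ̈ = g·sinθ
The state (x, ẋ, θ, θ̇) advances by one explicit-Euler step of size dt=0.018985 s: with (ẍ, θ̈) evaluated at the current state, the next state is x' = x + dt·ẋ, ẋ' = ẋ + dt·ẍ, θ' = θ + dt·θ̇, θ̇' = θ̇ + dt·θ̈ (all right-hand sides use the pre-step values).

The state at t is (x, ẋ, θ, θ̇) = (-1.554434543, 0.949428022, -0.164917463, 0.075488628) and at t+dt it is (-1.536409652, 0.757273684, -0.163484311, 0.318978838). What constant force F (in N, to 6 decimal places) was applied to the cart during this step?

ẍ = (ẋ'−ẋ)/dt = (0.757273684−0.949428022)/0.018985 = -10.121377
θ̈ = (θ̇'−θ̇)/dt = (0.318978838−0.075488628)/0.018985 = 12.825400
sinθ=-0.164171, cosθ=0.986432
F = (M+m)·ẍ + m·l·cosθ·θ̈ − m·l·sinθ·θ̇² = -13.661794 + 2.630086 − -0.000194 = -11.031513

F = -11.031513 N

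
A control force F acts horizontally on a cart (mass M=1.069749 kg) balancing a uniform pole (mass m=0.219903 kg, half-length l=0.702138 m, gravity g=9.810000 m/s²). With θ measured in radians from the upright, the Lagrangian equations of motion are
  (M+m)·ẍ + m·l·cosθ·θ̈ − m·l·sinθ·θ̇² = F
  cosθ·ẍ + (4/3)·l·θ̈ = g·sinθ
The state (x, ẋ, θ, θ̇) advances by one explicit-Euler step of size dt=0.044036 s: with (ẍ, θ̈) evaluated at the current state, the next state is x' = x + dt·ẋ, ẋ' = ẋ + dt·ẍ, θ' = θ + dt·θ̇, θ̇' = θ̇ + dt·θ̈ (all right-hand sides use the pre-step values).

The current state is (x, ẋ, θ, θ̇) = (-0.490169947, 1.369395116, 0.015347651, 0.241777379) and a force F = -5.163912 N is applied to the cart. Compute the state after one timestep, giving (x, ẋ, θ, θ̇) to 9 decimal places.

(-0.429867264, 1.166254439, 0.025994560, 0.465821555)

sinθ=0.015347048, cosθ=0.999882227
temp = (F + m·l·θ̇²·sinθ)/(M+m) = (-5.163912 + 0.000138519)/1.289652 = -4.004005329
θ̈ = (g·sinθ − cosθ·temp)/(l·(4/3 − m·cos²θ/(M+m))) = 5.087750376
ẍ = temp − m·l·θ̈·cosθ/(M+m) = -4.613059245
Euler: x'=-0.490169947+0.044036·1.369395116=-0.429867264, ẋ'=1.369395116+0.044036·-4.613059245=1.166254439
       θ'=0.015347651+0.044036·0.241777379=0.025994560, θ̇'=0.241777379+0.044036·5.087750376=0.465821555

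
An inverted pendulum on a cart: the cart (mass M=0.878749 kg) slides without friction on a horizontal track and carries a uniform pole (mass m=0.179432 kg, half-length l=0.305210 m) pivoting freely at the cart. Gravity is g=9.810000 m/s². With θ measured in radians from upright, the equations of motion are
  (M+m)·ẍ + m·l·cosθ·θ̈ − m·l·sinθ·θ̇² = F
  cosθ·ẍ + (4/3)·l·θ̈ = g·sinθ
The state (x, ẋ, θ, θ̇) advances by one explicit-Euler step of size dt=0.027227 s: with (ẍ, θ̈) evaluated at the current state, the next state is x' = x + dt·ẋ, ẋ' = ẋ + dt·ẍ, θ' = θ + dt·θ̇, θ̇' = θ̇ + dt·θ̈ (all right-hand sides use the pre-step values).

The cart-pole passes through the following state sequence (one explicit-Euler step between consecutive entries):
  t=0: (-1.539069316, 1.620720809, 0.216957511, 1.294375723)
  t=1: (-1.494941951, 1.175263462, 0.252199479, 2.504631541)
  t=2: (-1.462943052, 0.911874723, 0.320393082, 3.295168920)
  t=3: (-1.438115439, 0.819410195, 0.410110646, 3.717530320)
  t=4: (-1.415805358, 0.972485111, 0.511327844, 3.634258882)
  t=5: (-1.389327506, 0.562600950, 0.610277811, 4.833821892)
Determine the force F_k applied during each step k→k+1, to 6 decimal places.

F_0 = -14.955267 N
F_1 = -8.782578 N
F_2 = -2.974615 N
F_3 = 5.493911 N
F_4 = -14.179954 N

step 0→1:
  ẍ = (ẋ'−ẋ)/dt = (1.175263462−1.620720809)/0.027227 = -16.360868
  θ̈ = (θ̇'−θ̇)/dt = (2.504631541−1.294375723)/0.027227 = 44.450575
  sinθ=0.215259, cosθ=0.976557
  F = (M+m)·ẍ + m·l·cosθ·θ̈ − m·l·sinθ·θ̇² = -17.312759 + 2.377243 − 0.019751 = -14.955267
step 1→2:
  ẍ = (ẋ'−ẋ)/dt = (0.911874723−1.175263462)/0.027227 = -9.673807
  θ̈ = (θ̇'−θ̇)/dt = (3.295168920−2.504631541)/0.027227 = 29.035053
  sinθ=0.249534, cosθ=0.968366
  F = (M+m)·ẍ + m·l·cosθ·θ̈ − m·l·sinθ·θ̇² = -10.236639 + 1.539787 − 0.085727 = -8.782578
step 2→3:
  ẍ = (ẋ'−ẋ)/dt = (0.819410195−0.911874723)/0.027227 = -3.396060
  θ̈ = (θ̇'−θ̇)/dt = (3.717530320−3.295168920)/0.027227 = 15.512594
  sinθ=0.314940, cosθ=0.949112
  F = (M+m)·ẍ + m·l·cosθ·θ̈ − m·l·sinθ·θ̇² = -3.593646 + 0.806307 − 0.187276 = -2.974615
step 3→4:
  ẍ = (ẋ'−ẋ)/dt = (0.972485111−0.819410195)/0.027227 = 5.622173
  θ̈ = (θ̇'−θ̇)/dt = (3.634258882−3.717530320)/0.027227 = -3.058414
  sinθ=0.398711, cosθ=0.917077
  F = (M+m)·ẍ + m·l·cosθ·θ̈ − m·l·sinθ·θ̇² = 5.949277 + -0.153603 − 0.301763 = 5.493911
step 4→5:
  ẍ = (ẋ'−ẋ)/dt = (0.562600950−0.972485111)/0.027227 = -15.054327
  θ̈ = (θ̇'−θ̇)/dt = (4.833821892−3.634258882)/0.027227 = 44.057847
  sinθ=0.489336, cosθ=0.872096
  F = (M+m)·ẍ + m·l·cosθ·θ̈ − m·l·sinθ·θ̇² = -15.930203 + 2.104195 − 0.353946 = -14.179954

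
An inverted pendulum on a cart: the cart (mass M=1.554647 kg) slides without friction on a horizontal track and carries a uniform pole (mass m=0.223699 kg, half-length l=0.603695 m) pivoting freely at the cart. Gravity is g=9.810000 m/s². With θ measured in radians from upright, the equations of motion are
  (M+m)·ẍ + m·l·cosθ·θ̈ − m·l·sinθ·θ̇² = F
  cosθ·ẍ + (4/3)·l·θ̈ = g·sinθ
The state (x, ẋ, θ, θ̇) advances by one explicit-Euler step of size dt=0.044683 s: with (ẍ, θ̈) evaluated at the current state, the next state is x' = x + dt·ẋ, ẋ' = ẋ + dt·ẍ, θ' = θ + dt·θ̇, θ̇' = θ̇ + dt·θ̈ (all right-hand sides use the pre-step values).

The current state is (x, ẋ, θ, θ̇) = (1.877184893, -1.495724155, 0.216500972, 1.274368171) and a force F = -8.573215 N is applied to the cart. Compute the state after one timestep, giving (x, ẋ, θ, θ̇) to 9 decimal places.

sinθ=0.214813602, cosθ=0.976655065
temp = (F + m·l·θ̇²·sinθ)/(M+m) = (-8.573215 + 0.047112183)/1.778346 = -4.794400424
θ̈ = (g·sinθ − cosθ·temp)/(l·(4/3 − m·cos²θ/(M+m))) = 9.269451287
ẍ = temp − m·l·θ̈·cosθ/(M+m) = -5.481881254
Euler: x'=1.877184893+0.044683·-1.495724155=1.810351451, ẋ'=-1.495724155+0.044683·-5.481881254=-1.740671055
       θ'=0.216500972+0.044683·1.274368171=0.273443565, θ̇'=1.274368171+0.044683·9.269451287=1.688555063

(1.810351451, -1.740671055, 0.273443565, 1.688555063)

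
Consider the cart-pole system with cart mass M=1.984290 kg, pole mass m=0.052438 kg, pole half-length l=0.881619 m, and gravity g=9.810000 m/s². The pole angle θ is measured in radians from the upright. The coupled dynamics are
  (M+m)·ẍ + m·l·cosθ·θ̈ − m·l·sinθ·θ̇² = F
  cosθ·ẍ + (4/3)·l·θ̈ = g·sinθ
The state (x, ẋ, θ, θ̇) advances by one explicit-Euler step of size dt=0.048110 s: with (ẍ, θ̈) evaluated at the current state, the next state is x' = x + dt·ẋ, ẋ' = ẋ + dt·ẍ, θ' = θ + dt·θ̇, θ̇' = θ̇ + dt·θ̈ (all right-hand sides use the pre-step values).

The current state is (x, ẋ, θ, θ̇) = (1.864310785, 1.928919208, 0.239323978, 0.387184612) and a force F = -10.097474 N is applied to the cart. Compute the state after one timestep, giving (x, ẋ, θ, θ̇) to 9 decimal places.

sinθ=0.237045926, cosθ=0.971498445
temp = (F + m·l·θ̇²·sinθ)/(M+m) = (-10.097474 + 0.001642842)/2.036728 = -4.956887301
θ̈ = (g·sinθ − cosθ·temp)/(l·(4/3 − m·cos²θ/(M+m))) = 6.187696073
ẍ = temp − m·l·θ̈·cosθ/(M+m) = -5.093334652
Euler: x'=1.864310785+0.048110·1.928919208=1.957111088, ẋ'=1.928919208+0.048110·-5.093334652=1.683878878
       θ'=0.239323978+0.048110·0.387184612=0.257951430, θ̇'=0.387184612+0.048110·6.187696073=0.684874670

(1.957111088, 1.683878878, 0.257951430, 0.684874670)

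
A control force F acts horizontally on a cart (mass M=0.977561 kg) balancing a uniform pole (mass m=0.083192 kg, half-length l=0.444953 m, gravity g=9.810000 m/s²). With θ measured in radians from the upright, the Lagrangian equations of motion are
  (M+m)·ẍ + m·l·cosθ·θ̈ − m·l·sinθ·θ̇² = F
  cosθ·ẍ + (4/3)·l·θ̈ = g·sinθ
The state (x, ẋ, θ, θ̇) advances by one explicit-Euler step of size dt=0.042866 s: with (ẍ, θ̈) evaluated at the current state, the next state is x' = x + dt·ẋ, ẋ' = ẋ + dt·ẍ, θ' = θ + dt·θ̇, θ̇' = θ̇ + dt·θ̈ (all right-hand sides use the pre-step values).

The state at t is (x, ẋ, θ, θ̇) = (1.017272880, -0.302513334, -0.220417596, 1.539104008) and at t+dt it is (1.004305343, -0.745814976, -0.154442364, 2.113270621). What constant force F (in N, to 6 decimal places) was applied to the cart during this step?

F = -10.466857 N

ẍ = (ẋ'−ẋ)/dt = (-0.745814976−-0.302513334)/0.042866 = -10.341568
θ̈ = (θ̇'−θ̇)/dt = (2.113270621−1.539104008)/0.042866 = 13.394453
sinθ=-0.218637, cosθ=0.975806
F = (M+m)·ẍ + m·l·cosθ·θ̈ − m·l·sinθ·θ̇² = -10.969849 + 0.483821 − -0.019171 = -10.466857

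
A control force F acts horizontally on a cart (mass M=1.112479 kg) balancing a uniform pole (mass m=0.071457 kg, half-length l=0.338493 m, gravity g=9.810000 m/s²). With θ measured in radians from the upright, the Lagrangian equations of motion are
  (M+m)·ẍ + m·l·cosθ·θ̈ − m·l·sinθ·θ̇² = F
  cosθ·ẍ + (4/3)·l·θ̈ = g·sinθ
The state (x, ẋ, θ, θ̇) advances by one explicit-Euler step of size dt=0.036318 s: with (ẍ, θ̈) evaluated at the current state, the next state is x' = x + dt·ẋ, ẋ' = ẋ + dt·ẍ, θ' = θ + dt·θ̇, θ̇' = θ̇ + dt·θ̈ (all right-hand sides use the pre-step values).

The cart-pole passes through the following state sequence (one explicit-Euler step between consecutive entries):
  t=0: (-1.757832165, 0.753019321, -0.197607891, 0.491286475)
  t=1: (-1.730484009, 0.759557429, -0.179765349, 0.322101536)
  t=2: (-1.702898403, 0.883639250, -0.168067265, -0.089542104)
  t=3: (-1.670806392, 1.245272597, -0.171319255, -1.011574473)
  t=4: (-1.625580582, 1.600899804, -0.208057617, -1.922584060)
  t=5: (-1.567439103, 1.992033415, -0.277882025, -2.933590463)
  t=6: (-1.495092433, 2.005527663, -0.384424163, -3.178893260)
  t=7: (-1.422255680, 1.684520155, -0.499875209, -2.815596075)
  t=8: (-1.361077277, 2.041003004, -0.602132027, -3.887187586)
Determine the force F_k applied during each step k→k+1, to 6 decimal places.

F_0 = 0.103799 N
F_1 = 3.775675 N
F_2 = 11.183554 N
F_3 = 10.999517 N
F_4 = 12.110285 N
F_5 = 0.339899 N
F_6 = -10.148611 N
F_7 = 11.086594 N

step 0→1:
  ẍ = (ẋ'−ẋ)/dt = (0.759557429−0.753019321)/0.036318 = 0.180024
  θ̈ = (θ̇'−θ̇)/dt = (0.322101536−0.491286475)/0.036318 = -4.658432
  sinθ=-0.196324, cosθ=0.980539
  F = (M+m)·ẍ + m·l·cosθ·θ̈ − m·l·sinθ·θ̇² = 0.213137 + -0.110484 − -0.001146 = 0.103799
step 1→2:
  ẍ = (ẋ'−ẋ)/dt = (0.883639250−0.759557429)/0.036318 = 3.416538
  θ̈ = (θ̇'−θ̇)/dt = (-0.089542104−0.322101536)/0.036318 = -11.334425
  sinθ=-0.178799, cosθ=0.983886
  F = (M+m)·ẍ + m·l·cosθ·θ̈ − m·l·sinθ·θ̇² = 4.044962 + -0.269736 − -0.000449 = 3.775675
step 2→3:
  ẍ = (ẋ'−ẋ)/dt = (1.245272597−0.883639250)/0.036318 = 9.957414
  θ̈ = (θ̇'−θ̇)/dt = (-1.011574473−-0.089542104)/0.036318 = -25.387752
  sinθ=-0.167277, cosθ=0.985910
  F = (M+m)·ẍ + m·l·cosθ·θ̈ − m·l·sinθ·θ̇² = 11.788940 + -0.605419 − -0.000032 = 11.183554
step 3→4:
  ẍ = (ẋ'−ẋ)/dt = (1.600899804−1.245272597)/0.036318 = 9.792037
  θ̈ = (θ̇'−θ̇)/dt = (-1.922584060−-1.011574473)/0.036318 = -25.084244
  sinθ=-0.170482, cosθ=0.985361
  F = (M+m)·ẍ + m·l·cosθ·θ̈ − m·l·sinθ·θ̇² = 11.593145 + -0.597848 − -0.004220 = 10.999517
step 4→5:
  ẍ = (ẋ'−ẋ)/dt = (1.992033415−1.600899804)/0.036318 = 10.769690
  θ̈ = (θ̇'−θ̇)/dt = (-2.933590463−-1.922584060)/0.036318 = -27.837612
  sinθ=-0.206560, cosθ=0.978434
  F = (M+m)·ẍ + m·l·cosθ·θ̈ − m·l·sinθ·θ̇² = 12.750624 + -0.658807 − -0.018468 = 12.110285
step 5→6:
  ẍ = (ẋ'−ẋ)/dt = (2.005527663−1.992033415)/0.036318 = 0.371558
  θ̈ = (θ̇'−θ̇)/dt = (-3.178893260−-2.933590463)/0.036318 = -6.754304
  sinθ=-0.274320, cosθ=0.961639
  F = (M+m)·ẍ + m·l·cosθ·θ̈ − m·l·sinθ·θ̇² = 0.439901 + -0.157104 − -0.057102 = 0.339899
step 6→7:
  ẍ = (ẋ'−ẋ)/dt = (1.684520155−2.005527663)/0.036318 = -8.838799
  θ̈ = (θ̇'−θ̇)/dt = (-2.815596075−-3.178893260)/0.036318 = 10.003227
  sinθ=-0.375025, cosθ=0.927015
  F = (M+m)·ẍ + m·l·cosθ·θ̈ − m·l·sinθ·θ̇² = -10.464573 + 0.224296 − -0.091666 = -10.148611
step 7→8:
  ẍ = (ẋ'−ẋ)/dt = (2.041003004−1.684520155)/0.036318 = 9.815597
  θ̈ = (θ̇'−θ̇)/dt = (-3.887187586−-2.815596075)/0.036318 = -29.505796
  sinθ=-0.479316, cosθ=0.877642
  F = (M+m)·ẍ + m·l·cosθ·θ̈ − m·l·sinθ·θ̇² = 11.621039 + -0.626353 − -0.091909 = 11.086594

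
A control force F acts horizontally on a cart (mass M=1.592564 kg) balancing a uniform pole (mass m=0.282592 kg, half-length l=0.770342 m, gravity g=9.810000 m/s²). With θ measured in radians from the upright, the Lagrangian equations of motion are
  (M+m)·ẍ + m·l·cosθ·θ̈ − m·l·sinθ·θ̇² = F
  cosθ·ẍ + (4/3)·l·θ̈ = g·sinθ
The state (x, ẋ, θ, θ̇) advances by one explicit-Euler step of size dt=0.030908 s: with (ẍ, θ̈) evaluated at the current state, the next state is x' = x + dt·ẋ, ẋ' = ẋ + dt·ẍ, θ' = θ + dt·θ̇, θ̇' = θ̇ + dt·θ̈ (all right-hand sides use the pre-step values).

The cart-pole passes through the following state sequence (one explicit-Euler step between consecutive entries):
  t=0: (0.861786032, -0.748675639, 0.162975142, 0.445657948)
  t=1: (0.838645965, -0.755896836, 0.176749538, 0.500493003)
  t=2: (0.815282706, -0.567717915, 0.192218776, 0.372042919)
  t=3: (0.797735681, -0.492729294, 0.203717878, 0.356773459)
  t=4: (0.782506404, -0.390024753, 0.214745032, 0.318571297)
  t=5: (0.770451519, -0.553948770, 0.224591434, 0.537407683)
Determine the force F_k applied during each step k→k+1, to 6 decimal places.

step 0→1:
  ẍ = (ẋ'−ẋ)/dt = (-0.755896836−-0.748675639)/0.030908 = -0.233635
  θ̈ = (θ̇'−θ̇)/dt = (0.500493003−0.445657948)/0.030908 = 1.774138
  sinθ=0.162255, cosθ=0.986749
  F = (M+m)·ẍ + m·l·cosθ·θ̈ − m·l·sinθ·θ̇² = -0.438102 + 0.381099 − 0.007015 = -0.064019
step 1→2:
  ẍ = (ẋ'−ẋ)/dt = (-0.567717915−-0.755896836)/0.030908 = 6.088356
  θ̈ = (θ̇'−θ̇)/dt = (0.372042919−0.500493003)/0.030908 = -4.155885
  sinθ=0.175831, cosθ=0.984420
  F = (M+m)·ẍ + m·l·cosθ·θ̈ − m·l·sinθ·θ̇² = 11.416618 + -0.890610 − 0.009588 = 10.516420
step 2→3:
  ẍ = (ẋ'−ẋ)/dt = (-0.492729294−-0.567717915)/0.030908 = 2.426188
  θ̈ = (θ̇'−θ̇)/dt = (0.356773459−0.372042919)/0.030908 = -0.494029
  sinθ=0.191037, cosθ=0.981583
  F = (M+m)·ẍ + m·l·cosθ·θ̈ − m·l·sinθ·θ̇² = 4.549481 + -0.105566 − 0.005756 = 4.438159
step 3→4:
  ẍ = (ẋ'−ẋ)/dt = (-0.390024753−-0.492729294)/0.030908 = 3.322911
  θ̈ = (θ̇'−θ̇)/dt = (0.318571297−0.356773459)/0.030908 = -1.235996
  sinθ=0.202312, cosθ=0.979321
  F = (M+m)·ẍ + m·l·cosθ·θ̈ − m·l·sinθ·θ̇² = 6.230977 + -0.263503 − 0.005606 = 5.961868
step 4→5:
  ẍ = (ẋ'−ẋ)/dt = (-0.553948770−-0.390024753)/0.030908 = -5.303611
  θ̈ = (θ̇'−θ̇)/dt = (0.537407683−0.318571297)/0.030908 = 7.080251
  sinθ=0.213098, cosθ=0.977031
  F = (M+m)·ẍ + m·l·cosθ·θ̈ − m·l·sinθ·θ̇² = -9.945098 + 1.505914 − 0.004708 = -8.443892

F_0 = -0.064019 N
F_1 = 10.516420 N
F_2 = 4.438159 N
F_3 = 5.961868 N
F_4 = -8.443892 N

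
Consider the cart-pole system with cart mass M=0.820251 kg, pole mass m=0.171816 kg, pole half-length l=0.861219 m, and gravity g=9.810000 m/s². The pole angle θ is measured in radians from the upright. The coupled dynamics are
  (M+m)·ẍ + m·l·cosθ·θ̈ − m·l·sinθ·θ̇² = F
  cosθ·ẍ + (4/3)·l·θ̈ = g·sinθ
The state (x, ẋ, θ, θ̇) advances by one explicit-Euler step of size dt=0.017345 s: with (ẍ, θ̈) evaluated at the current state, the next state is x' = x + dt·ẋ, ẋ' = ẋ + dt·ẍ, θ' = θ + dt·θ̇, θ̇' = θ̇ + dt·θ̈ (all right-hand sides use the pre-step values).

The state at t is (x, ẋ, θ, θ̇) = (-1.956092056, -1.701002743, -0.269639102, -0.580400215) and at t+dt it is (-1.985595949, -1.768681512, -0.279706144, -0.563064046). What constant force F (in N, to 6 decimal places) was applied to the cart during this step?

F = -3.715134 N

ẍ = (ẋ'−ẋ)/dt = (-1.768681512−-1.701002743)/0.017345 = -3.901918
θ̈ = (θ̇'−θ̇)/dt = (-0.563064046−-0.580400215)/0.017345 = 0.999491
sinθ=-0.266384, cosθ=0.963867
F = (M+m)·ẍ + m·l·cosθ·θ̈ − m·l·sinθ·θ̇² = -3.870964 + 0.142552 − -0.013278 = -3.715134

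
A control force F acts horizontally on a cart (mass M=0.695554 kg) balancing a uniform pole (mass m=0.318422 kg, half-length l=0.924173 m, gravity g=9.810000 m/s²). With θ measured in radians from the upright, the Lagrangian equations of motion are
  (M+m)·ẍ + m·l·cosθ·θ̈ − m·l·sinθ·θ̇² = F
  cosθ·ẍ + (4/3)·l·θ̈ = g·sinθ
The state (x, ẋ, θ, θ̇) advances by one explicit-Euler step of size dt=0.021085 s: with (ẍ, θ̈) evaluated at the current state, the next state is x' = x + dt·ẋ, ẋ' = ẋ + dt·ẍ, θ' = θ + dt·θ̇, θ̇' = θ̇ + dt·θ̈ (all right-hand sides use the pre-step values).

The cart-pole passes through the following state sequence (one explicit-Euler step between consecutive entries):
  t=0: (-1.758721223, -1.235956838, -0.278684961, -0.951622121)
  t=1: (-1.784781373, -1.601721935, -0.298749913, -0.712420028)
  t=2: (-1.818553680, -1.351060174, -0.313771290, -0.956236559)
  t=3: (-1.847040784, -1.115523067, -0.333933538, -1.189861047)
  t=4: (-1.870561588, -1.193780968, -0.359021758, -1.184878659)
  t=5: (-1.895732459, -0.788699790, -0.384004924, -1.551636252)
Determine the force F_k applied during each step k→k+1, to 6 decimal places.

step 0→1:
  ẍ = (ẋ'−ẋ)/dt = (-1.601721935−-1.235956838)/0.021085 = -17.347171
  θ̈ = (θ̇'−θ̇)/dt = (-0.712420028−-0.951622121)/0.021085 = 11.344657
  sinθ=-0.275092, cosθ=0.961418
  F = (M+m)·ẍ + m·l·cosθ·θ̈ − m·l·sinθ·θ̇² = -17.589615 + 3.209667 − -0.073310 = -14.306638
step 1→2:
  ẍ = (ẋ'−ẋ)/dt = (-1.351060174−-1.601721935)/0.021085 = 11.888156
  θ̈ = (θ̇'−θ̇)/dt = (-0.956236559−-0.712420028)/0.021085 = -11.563506
  sinθ=-0.294326, cosθ=0.955705
  F = (M+m)·ẍ + m·l·cosθ·θ̈ − m·l·sinθ·θ̇² = 12.054304 + -3.252144 − -0.043960 = 8.846120
step 2→3:
  ẍ = (ẋ'−ẋ)/dt = (-1.115523067−-1.351060174)/0.021085 = 11.170837
  θ̈ = (θ̇'−θ̇)/dt = (-1.189861047−-0.956236559)/0.021085 = -11.080128
  sinθ=-0.308648, cosθ=0.951176
  F = (M+m)·ẍ + m·l·cosθ·θ̈ − m·l·sinθ·θ̇² = 11.326961 + -3.101431 − -0.083052 = 8.308582
step 3→4:
  ẍ = (ẋ'−ẋ)/dt = (-1.193780968−-1.115523067)/0.021085 = -3.711544
  θ̈ = (θ̇'−θ̇)/dt = (-1.184878659−-1.189861047)/0.021085 = 0.236300
  sinθ=-0.327762, cosθ=0.944760
  F = (M+m)·ẍ + m·l·cosθ·θ̈ − m·l·sinθ·θ̇² = -3.763416 + 0.065696 − -0.136555 = -3.561165
step 4→5:
  ẍ = (ẋ'−ẋ)/dt = (-0.788699790−-1.193780968)/0.021085 = 19.211818
  θ̈ = (θ̇'−θ̇)/dt = (-1.551636252−-1.184878659)/0.021085 = -17.394242
  sinθ=-0.351359, cosθ=0.936241
  F = (M+m)·ẍ + m·l·cosθ·θ̈ − m·l·sinθ·θ̇² = 19.480322 + -4.792361 − -0.145163 = 14.833124

F_0 = -14.306638 N
F_1 = 8.846120 N
F_2 = 8.308582 N
F_3 = -3.561165 N
F_4 = 14.833124 N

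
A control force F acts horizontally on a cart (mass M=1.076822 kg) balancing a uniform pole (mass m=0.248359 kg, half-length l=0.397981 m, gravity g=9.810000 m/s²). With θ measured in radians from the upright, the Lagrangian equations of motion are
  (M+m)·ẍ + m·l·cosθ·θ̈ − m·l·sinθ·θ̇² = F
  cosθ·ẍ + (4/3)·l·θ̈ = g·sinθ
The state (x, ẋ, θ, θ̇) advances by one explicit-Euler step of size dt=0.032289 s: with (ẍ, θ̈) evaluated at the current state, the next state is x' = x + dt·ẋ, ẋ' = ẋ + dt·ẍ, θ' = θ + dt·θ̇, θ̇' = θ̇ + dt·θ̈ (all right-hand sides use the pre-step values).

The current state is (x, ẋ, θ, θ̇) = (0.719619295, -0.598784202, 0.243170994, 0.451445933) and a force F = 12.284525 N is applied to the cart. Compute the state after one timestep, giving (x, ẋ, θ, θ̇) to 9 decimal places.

sinθ=0.240781533, cosθ=0.970579339
temp = (F + m·l·θ̇²·sinθ)/(M+m) = (12.284525 + 0.004850393)/1.325181 = 9.273733469
θ̈ = (g·sinθ − cosθ·temp)/(l·(4/3 − m·cos²θ/(M+m))) = -14.420385290
ẍ = temp − m·l·θ̈·cosθ/(M+m) = 10.317672048
Euler: x'=0.719619295+0.032289·-0.598784202=0.700285152, ẋ'=-0.598784202+0.032289·10.317672048=-0.265636889
       θ'=0.243170994+0.032289·0.451445933=0.257747732, θ̇'=0.451445933+0.032289·-14.420385290=-0.014173888

(0.700285152, -0.265636889, 0.257747732, -0.014173888)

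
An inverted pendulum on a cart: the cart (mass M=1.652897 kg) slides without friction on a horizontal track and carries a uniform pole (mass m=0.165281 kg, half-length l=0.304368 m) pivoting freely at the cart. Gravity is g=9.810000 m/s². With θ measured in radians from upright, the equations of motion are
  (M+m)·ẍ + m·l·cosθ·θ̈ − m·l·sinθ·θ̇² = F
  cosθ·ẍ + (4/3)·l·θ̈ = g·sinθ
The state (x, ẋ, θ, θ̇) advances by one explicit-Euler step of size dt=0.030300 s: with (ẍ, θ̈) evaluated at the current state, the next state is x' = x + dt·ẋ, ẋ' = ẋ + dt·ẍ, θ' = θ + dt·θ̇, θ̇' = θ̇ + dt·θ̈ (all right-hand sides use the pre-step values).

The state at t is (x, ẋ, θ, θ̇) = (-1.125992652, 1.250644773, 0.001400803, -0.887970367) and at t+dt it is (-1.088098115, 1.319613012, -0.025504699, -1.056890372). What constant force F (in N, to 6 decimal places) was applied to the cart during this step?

ẍ = (ẋ'−ẋ)/dt = (1.319613012−1.250644773)/0.030300 = 2.276179
θ̈ = (θ̇'−θ̇)/dt = (-1.056890372−-0.887970367)/0.030300 = -5.574918
sinθ=0.001401, cosθ=0.999999
F = (M+m)·ẍ + m·l·cosθ·θ̈ − m·l·sinθ·θ̇² = 4.138499 + -0.280453 − 0.000056 = 3.857991

F = 3.857991 N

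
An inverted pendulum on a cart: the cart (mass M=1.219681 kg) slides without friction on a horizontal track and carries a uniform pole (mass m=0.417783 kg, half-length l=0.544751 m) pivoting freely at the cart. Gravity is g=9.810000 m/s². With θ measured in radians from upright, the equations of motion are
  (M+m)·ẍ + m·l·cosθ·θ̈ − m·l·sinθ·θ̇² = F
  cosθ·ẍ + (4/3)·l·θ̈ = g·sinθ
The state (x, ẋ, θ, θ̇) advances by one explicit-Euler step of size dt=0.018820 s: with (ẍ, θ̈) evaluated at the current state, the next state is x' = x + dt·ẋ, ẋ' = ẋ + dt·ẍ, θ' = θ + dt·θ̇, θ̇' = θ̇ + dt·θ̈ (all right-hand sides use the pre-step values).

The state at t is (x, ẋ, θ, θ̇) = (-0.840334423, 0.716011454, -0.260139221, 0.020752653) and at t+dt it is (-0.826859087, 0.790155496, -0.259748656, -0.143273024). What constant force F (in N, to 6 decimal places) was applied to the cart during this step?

F = 4.534243 N

ẍ = (ẋ'−ẋ)/dt = (0.790155496−0.716011454)/0.018820 = 3.939641
θ̈ = (θ̇'−θ̇)/dt = (-0.143273024−0.020752653)/0.018820 = -8.715498
sinθ=-0.257215, cosθ=0.966354
F = (M+m)·ẍ + m·l·cosθ·θ̈ − m·l·sinθ·θ̇² = 6.451020 + -1.916802 − -0.000025 = 4.534243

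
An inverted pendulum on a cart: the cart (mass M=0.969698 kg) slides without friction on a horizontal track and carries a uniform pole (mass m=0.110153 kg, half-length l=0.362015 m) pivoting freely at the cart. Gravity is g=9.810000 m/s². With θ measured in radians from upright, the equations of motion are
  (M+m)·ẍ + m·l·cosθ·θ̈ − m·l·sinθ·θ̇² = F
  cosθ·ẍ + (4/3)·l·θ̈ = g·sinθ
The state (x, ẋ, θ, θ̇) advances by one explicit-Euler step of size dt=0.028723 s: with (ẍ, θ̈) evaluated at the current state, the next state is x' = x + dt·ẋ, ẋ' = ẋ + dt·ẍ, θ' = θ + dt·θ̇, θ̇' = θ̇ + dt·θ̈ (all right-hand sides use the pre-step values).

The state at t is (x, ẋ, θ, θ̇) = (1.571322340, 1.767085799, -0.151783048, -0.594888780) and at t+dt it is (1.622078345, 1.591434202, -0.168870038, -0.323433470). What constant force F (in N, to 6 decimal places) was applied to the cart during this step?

F = -6.229011 N

ẍ = (ẋ'−ẋ)/dt = (1.591434202−1.767085799)/0.028723 = -6.115364
θ̈ = (θ̇'−θ̇)/dt = (-0.323433470−-0.594888780)/0.028723 = 9.450799
sinθ=-0.151201, cosθ=0.988503
F = (M+m)·ẍ + m·l·cosθ·θ̈ − m·l·sinθ·θ̇² = -6.603682 + 0.372537 − -0.002134 = -6.229011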